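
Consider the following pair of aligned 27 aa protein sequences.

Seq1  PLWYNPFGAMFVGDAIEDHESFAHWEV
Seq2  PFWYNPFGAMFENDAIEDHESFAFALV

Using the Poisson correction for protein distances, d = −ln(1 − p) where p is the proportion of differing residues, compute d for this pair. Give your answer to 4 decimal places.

0.2513

Mismatches occur at site 2 (L↔F), site 12 (V↔E), site 13 (G↔N), site 24 (H↔F), site 25 (W↔A), site 26 (E↔L).
p = 6/27 = 0.222222.
d = −ln(1 − 0.222222) = −ln(0.777778) = 0.2513.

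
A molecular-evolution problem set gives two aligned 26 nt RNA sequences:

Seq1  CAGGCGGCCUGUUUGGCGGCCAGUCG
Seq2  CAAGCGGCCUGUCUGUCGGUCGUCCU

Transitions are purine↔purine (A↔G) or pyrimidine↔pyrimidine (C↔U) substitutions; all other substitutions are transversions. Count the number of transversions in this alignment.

Mismatches occur at site 3 (G→A, transition), site 13 (U→C, transition), site 16 (G→U, transversion), site 20 (C→U, transition), site 22 (A→G, transition), site 23 (G→U, transversion), site 24 (U→C, transition), site 26 (G→U, transversion).
Of the 8 differences, 5 transitions and 3 transversions, so the answer is 3.

3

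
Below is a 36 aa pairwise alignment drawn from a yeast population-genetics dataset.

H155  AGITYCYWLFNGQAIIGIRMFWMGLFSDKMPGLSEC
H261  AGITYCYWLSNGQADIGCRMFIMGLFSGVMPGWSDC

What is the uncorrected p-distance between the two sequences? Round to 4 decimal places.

Differing sites — 10:F/S; 15:I/D; 18:I/C; 22:W/I; 28:D/G; 29:K/V; 33:L/W; 35:E/D.
There are 8 differences over 36 sites, so p = 8/36 = 0.2222.

0.2222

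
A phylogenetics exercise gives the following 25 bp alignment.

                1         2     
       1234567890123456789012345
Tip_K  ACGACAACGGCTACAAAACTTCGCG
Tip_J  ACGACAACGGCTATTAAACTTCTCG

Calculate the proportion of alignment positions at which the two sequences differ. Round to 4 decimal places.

0.1200

Differing sites — 14:C/T; 15:A/T; 23:G/T.
There are 3 differences over 25 sites, so p = 3/25 = 0.1200.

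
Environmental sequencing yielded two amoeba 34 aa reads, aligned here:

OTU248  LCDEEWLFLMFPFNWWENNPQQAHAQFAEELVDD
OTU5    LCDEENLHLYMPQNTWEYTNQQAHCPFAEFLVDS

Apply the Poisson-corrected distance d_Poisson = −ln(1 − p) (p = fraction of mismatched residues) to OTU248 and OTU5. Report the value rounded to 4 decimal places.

0.4818

Differing sites — 6:W/N; 8:F/H; 10:M/Y; 11:F/M; 13:F/Q; 15:W/T; 18:N/Y; 19:N/T; 20:P/N; 25:A/C; 26:Q/P; 30:E/F; 34:D/S.
p = 13/34 = 0.382353.
d = −ln(1 − 0.382353) = −ln(0.617647) = 0.4818.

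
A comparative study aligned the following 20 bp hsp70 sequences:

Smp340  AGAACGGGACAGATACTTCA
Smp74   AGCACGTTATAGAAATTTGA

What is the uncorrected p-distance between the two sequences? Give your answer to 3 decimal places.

Differing sites — 3:A/C; 7:G/T; 8:G/T; 10:C/T; 14:T/A; 16:C/T; 19:C/G.
There are 7 differences over 20 sites, so p = 7/20 = 0.350.

0.350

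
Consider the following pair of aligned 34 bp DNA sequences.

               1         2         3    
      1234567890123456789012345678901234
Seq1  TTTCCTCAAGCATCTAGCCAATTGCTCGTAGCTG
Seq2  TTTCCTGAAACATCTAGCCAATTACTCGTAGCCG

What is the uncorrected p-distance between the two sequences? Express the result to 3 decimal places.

0.118

Differing sites — 7:C/G; 10:G/A; 24:G/A; 33:T/C.
There are 4 differences over 34 sites, so p = 4/34 = 0.118.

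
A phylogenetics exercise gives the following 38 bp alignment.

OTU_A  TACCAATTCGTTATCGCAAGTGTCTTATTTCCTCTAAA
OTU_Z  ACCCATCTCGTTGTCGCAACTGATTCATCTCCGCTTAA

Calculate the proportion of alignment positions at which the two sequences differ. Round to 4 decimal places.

The sequences differ at positions 1 (T/A), 2 (A/C), 6 (A/T), 7 (T/C), 13 (A/G), 20 (G/C), 23 (T/A), 24 (C/T), 26 (T/C), 29 (T/C), 33 (T/G), 36 (A/T).
There are 12 differences over 38 sites, so p = 12/38 = 0.3158.

0.3158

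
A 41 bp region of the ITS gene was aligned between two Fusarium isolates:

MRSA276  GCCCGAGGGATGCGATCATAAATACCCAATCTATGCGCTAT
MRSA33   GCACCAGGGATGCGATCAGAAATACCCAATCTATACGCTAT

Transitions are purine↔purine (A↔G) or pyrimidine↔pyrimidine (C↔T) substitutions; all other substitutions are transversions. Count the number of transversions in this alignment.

3

Differing sites — 3:C/A (Tv); 5:G/C (Tv); 19:T/G (Tv); 35:G/A (Ti).
Of the 4 differences, 1 transition and 3 transversions, so the answer is 3.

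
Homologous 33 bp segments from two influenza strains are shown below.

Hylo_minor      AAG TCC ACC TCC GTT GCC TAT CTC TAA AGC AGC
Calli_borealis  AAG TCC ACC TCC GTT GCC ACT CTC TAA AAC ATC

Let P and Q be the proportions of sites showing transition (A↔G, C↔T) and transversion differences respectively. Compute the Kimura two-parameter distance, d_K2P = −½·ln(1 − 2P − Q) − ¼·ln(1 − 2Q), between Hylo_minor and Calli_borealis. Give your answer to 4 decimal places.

The sequences differ at positions 19 (T/A, transversion), 20 (A/C, transversion), 29 (G/A, transition), 32 (G/T, transversion).
Of the 4 differences, 1 transition and 3 transversions over 33 sites: P = 1/33 = 0.030303, Q = 3/33 = 0.090909.
d = −0.5·ln(0.848485) − 0.25·ln(0.818182) = −0.5·(-0.164303) − 0.25·(-0.200670) = 0.1323.

0.1323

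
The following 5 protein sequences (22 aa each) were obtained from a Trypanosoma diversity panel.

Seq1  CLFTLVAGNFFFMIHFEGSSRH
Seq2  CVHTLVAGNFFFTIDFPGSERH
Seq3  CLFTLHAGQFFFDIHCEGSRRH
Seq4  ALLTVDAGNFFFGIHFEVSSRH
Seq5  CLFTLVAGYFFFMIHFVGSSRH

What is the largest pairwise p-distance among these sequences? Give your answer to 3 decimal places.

0.455

Pairwise Hamming distances:
  Seq1 vs Seq2: 6
  Seq1 vs Seq3: 5
  Seq1 vs Seq4: 6
  Seq1 vs Seq5: 2
  Seq2 vs Seq3: 9
  Seq2 vs Seq4: 10
  Seq2 vs Seq5: 7
  Seq3 vs Seq4: 9
  Seq3 vs Seq5: 6
  Seq4 vs Seq5: 8
The largest is 10 mismatches, between Seq2 and Seq4; p = 10/22 = 0.455.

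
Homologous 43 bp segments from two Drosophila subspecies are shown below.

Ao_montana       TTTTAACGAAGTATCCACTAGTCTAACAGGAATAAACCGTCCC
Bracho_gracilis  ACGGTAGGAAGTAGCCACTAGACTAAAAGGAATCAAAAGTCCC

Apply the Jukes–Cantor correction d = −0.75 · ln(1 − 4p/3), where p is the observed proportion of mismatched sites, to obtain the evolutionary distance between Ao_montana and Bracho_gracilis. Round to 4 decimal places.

0.3490

Mismatches occur at site 1 (T/A), site 2 (T/C), site 3 (T/G), site 4 (T/G), site 5 (A/T), site 7 (C/G), site 14 (T/G), site 22 (T/A), site 27 (C/A), site 34 (A/C), site 37 (C/A), site 38 (C/A).
p = 12/43 = 0.279070.
d = −0.75 · ln(1 − (4/3)·0.279070) = −0.75 · ln(0.627907) = −0.75 · (-0.465363) = 0.3490.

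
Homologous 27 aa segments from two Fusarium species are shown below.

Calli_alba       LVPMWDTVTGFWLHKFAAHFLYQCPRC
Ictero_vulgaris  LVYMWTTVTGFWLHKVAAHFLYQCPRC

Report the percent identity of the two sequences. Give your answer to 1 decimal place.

88.9%

Differing sites — 3:P/Y; 6:D/T; 16:F/V.
24 of the 27 sites match, so the percent identity is 24/27 × 100 = 88.9%.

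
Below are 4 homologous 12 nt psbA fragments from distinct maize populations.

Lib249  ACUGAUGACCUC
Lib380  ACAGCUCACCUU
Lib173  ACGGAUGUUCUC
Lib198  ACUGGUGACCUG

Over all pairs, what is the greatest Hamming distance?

Pairwise Hamming distances:
  Lib249 vs Lib380: 4
  Lib249 vs Lib173: 3
  Lib249 vs Lib198: 2
  Lib380 vs Lib173: 6
  Lib380 vs Lib198: 4
  Lib173 vs Lib198: 5
The largest is 6, between Lib380 and Lib173.

6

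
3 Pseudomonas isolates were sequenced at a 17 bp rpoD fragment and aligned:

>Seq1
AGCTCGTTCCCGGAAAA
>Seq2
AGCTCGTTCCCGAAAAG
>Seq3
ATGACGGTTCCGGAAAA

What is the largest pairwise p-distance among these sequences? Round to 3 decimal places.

Pairwise Hamming distances:
  Seq1 vs Seq2: 2
  Seq1 vs Seq3: 5
  Seq2 vs Seq3: 7
The largest is 7 mismatches, between Seq2 and Seq3; p = 7/17 = 0.412.

0.412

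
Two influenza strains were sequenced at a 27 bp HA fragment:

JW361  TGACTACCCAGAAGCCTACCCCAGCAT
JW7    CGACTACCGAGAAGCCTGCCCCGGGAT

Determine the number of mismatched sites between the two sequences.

5

Mismatches occur at site 1 (T/C), site 9 (C/G), site 18 (A/G), site 23 (A/G), site 25 (C/G).
That gives 5 mismatches out of 27 aligned sites, so the Hamming distance is 5.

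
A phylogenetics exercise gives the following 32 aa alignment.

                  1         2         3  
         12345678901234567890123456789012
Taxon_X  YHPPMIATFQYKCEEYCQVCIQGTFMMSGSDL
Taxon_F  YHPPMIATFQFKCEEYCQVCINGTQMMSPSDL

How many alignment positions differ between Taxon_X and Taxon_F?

4

Differing sites — 11:Y/F; 22:Q/N; 25:F/Q; 29:G/P.
That gives 4 mismatches out of 32 aligned sites, so the Hamming distance is 4.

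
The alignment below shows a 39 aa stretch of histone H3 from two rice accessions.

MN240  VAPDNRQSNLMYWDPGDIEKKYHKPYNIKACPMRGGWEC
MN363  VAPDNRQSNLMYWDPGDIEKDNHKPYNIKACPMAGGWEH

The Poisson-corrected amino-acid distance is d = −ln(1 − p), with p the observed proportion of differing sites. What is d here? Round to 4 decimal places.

0.1082

Mismatches occur at site 21 (K/D), site 22 (Y/N), site 34 (R/A), site 39 (C/H).
p = 4/39 = 0.102564.
d = −ln(1 − 0.102564) = −ln(0.897436) = 0.1082.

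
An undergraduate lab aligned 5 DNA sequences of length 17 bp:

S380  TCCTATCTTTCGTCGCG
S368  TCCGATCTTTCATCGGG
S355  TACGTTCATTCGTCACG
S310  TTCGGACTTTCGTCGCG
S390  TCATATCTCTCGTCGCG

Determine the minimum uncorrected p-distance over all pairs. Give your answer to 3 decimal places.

0.118

Pairwise Hamming distances:
  S380 vs S368: 3
  S380 vs S355: 5
  S380 vs S310: 4
  S380 vs S390: 2
  S368 vs S355: 6
  S368 vs S310: 5
  S368 vs S390: 5
  S355 vs S310: 5
  S355 vs S390: 7
  S310 vs S390: 6
The smallest is 2 mismatches, between S380 and S390; p = 2/17 = 0.118.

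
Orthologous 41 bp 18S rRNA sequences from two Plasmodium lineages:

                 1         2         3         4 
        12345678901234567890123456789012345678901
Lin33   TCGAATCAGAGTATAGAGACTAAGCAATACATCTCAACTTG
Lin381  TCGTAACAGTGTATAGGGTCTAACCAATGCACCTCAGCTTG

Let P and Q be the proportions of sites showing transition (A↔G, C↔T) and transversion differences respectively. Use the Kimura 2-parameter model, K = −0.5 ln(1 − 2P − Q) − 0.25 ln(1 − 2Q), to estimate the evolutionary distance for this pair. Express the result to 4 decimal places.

Mismatches occur at site 4 (A→T, transversion), site 6 (T→A, transversion), site 10 (A→T, transversion), site 17 (A→G, transition), site 19 (A→T, transversion), site 24 (G→C, transversion), site 29 (A→G, transition), site 32 (T→C, transition), site 37 (A→G, transition).
Of the 9 differences, 4 transitions and 5 transversions over 41 sites: P = 4/41 = 0.097561, Q = 5/41 = 0.121951.
d = −0.5·ln(0.682927) − 0.25·ln(0.756098) = −0.5·(-0.381367) − 0.25·(-0.279584) = 0.2606.

0.2606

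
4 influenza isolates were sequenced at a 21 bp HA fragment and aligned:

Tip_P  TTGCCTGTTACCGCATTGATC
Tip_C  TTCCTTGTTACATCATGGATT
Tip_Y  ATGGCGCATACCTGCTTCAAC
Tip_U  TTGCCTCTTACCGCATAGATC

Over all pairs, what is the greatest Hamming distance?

14

Pairwise Hamming distances:
  Tip_P vs Tip_C: 6
  Tip_P vs Tip_Y: 10
  Tip_P vs Tip_U: 2
  Tip_C vs Tip_Y: 14
  Tip_C vs Tip_U: 7
  Tip_Y vs Tip_U: 10
The largest is 14, between Tip_C and Tip_Y.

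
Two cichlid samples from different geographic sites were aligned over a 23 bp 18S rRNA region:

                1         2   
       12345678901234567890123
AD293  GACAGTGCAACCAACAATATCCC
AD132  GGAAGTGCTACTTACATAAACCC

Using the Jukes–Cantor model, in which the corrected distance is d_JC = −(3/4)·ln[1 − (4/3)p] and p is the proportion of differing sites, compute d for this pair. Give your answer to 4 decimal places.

0.4674

Differing sites — 2:A/G; 3:C/A; 9:A/T; 12:C/T; 13:A/T; 17:A/T; 18:T/A; 20:T/A.
p = 8/23 = 0.347826.
d = −0.75 · ln(1 − (4/3)·0.347826) = −0.75 · ln(0.536232) = −0.75 · (-0.623188) = 0.4674.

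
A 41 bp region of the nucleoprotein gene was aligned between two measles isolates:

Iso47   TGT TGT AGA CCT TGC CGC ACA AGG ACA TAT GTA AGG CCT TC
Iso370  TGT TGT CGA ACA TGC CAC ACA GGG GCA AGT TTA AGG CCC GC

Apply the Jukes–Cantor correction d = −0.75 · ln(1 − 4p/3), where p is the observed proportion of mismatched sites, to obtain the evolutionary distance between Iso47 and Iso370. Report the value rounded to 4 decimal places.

0.3321

The sequences differ at positions 7 (A/C), 10 (C/A), 12 (T/A), 17 (G/A), 22 (A/G), 25 (A/G), 28 (T/A), 29 (A/G), 31 (G/T), 39 (T/C), 40 (T/G).
p = 11/41 = 0.268293.
d = −0.75 · ln(1 − (4/3)·0.268293) = −0.75 · ln(0.642276) = −0.75 · (-0.442737) = 0.3321.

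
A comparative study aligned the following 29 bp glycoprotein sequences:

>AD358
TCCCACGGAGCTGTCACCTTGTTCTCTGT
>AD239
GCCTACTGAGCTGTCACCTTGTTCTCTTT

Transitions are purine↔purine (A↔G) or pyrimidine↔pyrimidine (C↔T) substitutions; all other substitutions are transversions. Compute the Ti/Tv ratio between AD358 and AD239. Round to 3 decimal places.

Mismatches occur at site 1 (T↔G, transversion), site 4 (C↔T, transition), site 7 (G↔T, transversion), site 28 (G↔T, transversion).
Of the 4 differences, 1 transition and 3 transversions, so Ti/Tv = 1/3 = 0.333.

0.333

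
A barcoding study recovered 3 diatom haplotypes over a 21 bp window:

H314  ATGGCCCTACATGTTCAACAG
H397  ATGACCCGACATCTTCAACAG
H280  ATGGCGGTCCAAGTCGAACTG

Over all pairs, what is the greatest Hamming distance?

10

Pairwise Hamming distances:
  H314 vs H397: 3
  H314 vs H280: 7
  H397 vs H280: 10
The largest is 10, between H397 and H280.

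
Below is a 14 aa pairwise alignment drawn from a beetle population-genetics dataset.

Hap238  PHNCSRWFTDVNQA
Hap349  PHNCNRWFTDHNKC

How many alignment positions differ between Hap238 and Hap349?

4

Differing sites — 5:S/N; 11:V/H; 13:Q/K; 14:A/C.
That gives 4 mismatches out of 14 aligned sites, so the Hamming distance is 4.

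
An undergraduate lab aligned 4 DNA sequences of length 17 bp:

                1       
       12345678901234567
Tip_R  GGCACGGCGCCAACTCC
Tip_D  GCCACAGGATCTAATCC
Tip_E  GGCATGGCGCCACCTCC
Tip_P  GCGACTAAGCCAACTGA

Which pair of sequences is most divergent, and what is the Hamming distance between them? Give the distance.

Pairwise Hamming distances:
  Tip_R vs Tip_D: 7
  Tip_R vs Tip_E: 2
  Tip_R vs Tip_P: 7
  Tip_D vs Tip_E: 9
  Tip_D vs Tip_P: 10
  Tip_E vs Tip_P: 9
The largest is 10, between Tip_D and Tip_P.

10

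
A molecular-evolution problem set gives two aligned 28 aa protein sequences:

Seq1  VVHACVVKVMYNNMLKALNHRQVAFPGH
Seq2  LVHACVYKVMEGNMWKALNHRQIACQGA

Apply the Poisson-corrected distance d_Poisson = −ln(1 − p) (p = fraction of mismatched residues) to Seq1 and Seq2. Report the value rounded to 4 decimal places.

0.3878

The sequences differ at positions 1 (V/L), 7 (V/Y), 11 (Y/E), 12 (N/G), 15 (L/W), 23 (V/I), 25 (F/C), 26 (P/Q), 28 (H/A).
p = 9/28 = 0.321429.
d = −ln(1 − 0.321429) = −ln(0.678571) = 0.3878.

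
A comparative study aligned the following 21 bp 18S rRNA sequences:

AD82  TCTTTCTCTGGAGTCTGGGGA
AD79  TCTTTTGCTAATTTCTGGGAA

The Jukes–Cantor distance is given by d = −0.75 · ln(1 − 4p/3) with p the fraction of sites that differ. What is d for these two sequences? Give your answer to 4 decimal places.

Mismatches occur at site 6 (C/T), site 7 (T/G), site 10 (G/A), site 11 (G/A), site 12 (A/T), site 13 (G/T), site 20 (G/A).
p = 7/21 = 0.333333.
d = −0.75 · ln(1 − (4/3)·0.333333) = −0.75 · ln(0.555556) = −0.75 · (-0.587786) = 0.4408.

0.4408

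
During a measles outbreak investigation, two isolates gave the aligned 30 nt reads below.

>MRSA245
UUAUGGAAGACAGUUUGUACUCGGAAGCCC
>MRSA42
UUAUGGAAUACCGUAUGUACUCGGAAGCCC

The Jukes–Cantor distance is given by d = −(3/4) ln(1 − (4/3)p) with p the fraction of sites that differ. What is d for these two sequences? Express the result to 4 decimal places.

Differing sites — 9:G/U; 12:A/C; 15:U/A.
p = 3/30 = 0.100000.
d = −0.75 · ln(1 − (4/3)·0.100000) = −0.75 · ln(0.866667) = −0.75 · (-0.143100) = 0.1073.

0.1073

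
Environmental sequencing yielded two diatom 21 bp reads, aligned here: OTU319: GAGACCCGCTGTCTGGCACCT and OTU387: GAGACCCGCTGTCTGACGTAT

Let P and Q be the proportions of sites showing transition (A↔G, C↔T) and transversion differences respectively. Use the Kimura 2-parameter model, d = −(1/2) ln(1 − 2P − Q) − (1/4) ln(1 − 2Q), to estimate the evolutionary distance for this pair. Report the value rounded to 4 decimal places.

The sequences differ at positions 16 (G/A, transition), 18 (A/G, transition), 19 (C/T, transition), 20 (C/A, transversion).
Of the 4 differences, 3 transitions and 1 transversion over 21 sites: P = 3/21 = 0.142857, Q = 1/21 = 0.047619.
d = −0.5·ln(0.666667) − 0.25·ln(0.904762) = −0.5·(-0.405465) − 0.25·(-0.100083) = 0.2278.

0.2278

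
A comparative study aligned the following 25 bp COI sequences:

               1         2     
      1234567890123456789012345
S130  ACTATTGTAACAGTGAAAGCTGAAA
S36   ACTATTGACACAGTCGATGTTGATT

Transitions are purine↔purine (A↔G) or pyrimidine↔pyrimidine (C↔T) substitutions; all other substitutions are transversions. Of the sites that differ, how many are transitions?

2

Mismatches occur at site 8 (T→A, transversion), site 9 (A→C, transversion), site 15 (G→C, transversion), site 16 (A→G, transition), site 18 (A→T, transversion), site 20 (C→T, transition), site 24 (A→T, transversion), site 25 (A→T, transversion).
Of the 8 differences, 2 transitions and 6 transversions, so the answer is 2.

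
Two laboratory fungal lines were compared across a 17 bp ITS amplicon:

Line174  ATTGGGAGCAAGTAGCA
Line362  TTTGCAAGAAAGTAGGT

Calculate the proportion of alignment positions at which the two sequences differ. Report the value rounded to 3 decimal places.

The sequences differ at positions 1 (A/T), 5 (G/C), 6 (G/A), 9 (C/A), 16 (C/G), 17 (A/T).
There are 6 differences over 17 sites, so p = 6/17 = 0.353.

0.353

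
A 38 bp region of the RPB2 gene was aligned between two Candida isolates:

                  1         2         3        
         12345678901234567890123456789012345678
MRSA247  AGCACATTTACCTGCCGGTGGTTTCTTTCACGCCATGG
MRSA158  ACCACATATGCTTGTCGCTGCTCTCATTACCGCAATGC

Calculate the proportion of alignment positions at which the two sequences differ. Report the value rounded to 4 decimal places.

Differing sites — 2:G/C; 8:T/A; 10:A/G; 12:C/T; 15:C/T; 18:G/C; 21:G/C; 23:T/C; 26:T/A; 29:C/A; 30:A/C; 34:C/A; 38:G/C.
There are 13 differences over 38 sites, so p = 13/38 = 0.3421.

0.3421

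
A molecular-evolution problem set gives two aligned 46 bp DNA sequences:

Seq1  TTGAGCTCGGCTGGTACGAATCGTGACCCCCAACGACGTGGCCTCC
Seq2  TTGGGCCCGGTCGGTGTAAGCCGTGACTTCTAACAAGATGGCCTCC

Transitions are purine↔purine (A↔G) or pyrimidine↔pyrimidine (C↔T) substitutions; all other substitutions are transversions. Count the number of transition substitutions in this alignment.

Mismatches occur at site 4 (A/G, transition), site 7 (T/C, transition), site 11 (C/T, transition), site 12 (T/C, transition), site 16 (A/G, transition), site 17 (C/T, transition), site 18 (G/A, transition), site 20 (A/G, transition), site 21 (T/C, transition), site 28 (C/T, transition), site 29 (C/T, transition), site 31 (C/T, transition), site 35 (G/A, transition), site 37 (C/G, transversion), site 38 (G/A, transition).
Of the 15 differences, 14 transitions and 1 transversion, so the answer is 14.

14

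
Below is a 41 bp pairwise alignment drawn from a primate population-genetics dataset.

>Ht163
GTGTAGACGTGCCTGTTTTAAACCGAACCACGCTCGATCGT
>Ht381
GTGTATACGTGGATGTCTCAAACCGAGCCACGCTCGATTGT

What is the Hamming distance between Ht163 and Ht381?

Mismatches occur at site 6 (G/T), site 12 (C/G), site 13 (C/A), site 17 (T/C), site 19 (T/C), site 27 (A/G), site 39 (C/T).
That gives 7 mismatches out of 41 aligned sites, so the Hamming distance is 7.

7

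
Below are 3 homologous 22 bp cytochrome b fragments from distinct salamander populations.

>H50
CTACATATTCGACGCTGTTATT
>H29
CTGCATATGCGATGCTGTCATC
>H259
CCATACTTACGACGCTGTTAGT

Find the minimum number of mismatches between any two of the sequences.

5

Pairwise Hamming distances:
  H50 vs H29: 5
  H50 vs H259: 6
  H29 vs H259: 10
The smallest is 5, between H50 and H29.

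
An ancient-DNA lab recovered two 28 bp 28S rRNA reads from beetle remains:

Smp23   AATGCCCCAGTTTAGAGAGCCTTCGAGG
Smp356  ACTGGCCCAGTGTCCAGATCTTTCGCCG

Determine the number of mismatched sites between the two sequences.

9

The sequences differ at positions 2 (A/C), 5 (C/G), 12 (T/G), 14 (A/C), 15 (G/C), 19 (G/T), 21 (C/T), 26 (A/C), 27 (G/C).
That gives 9 mismatches out of 28 aligned sites, so the Hamming distance is 9.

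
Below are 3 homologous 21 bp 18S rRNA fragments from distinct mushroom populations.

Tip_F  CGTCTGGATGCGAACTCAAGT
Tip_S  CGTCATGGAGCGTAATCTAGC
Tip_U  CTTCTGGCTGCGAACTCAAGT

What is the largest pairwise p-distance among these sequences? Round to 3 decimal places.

0.429

Pairwise Hamming distances:
  Tip_F vs Tip_S: 8
  Tip_F vs Tip_U: 2
  Tip_S vs Tip_U: 9
The largest is 9 mismatches, between Tip_S and Tip_U; p = 9/21 = 0.429.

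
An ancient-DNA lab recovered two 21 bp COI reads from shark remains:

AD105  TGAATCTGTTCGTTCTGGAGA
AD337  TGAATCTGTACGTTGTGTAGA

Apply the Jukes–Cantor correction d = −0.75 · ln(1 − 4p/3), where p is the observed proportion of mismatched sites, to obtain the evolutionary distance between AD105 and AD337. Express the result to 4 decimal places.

0.1585

The sequences differ at positions 10 (T/A), 15 (C/G), 18 (G/T).
p = 3/21 = 0.142857.
d = −0.75 · ln(1 − (4/3)·0.142857) = −0.75 · ln(0.809524) = −0.75 · (-0.211309) = 0.1585.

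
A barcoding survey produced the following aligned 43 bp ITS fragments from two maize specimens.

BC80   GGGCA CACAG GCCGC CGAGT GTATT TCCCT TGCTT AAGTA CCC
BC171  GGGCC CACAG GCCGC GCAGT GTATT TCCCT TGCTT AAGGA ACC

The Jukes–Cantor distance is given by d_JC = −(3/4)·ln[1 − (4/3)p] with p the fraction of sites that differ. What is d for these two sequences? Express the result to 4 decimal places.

0.1263

Differing sites — 5:A/C; 16:C/G; 17:G/C; 39:T/G; 41:C/A.
p = 5/43 = 0.116279.
d = −0.75 · ln(1 − (4/3)·0.116279) = −0.75 · ln(0.844961) = −0.75 · (-0.168465) = 0.1263.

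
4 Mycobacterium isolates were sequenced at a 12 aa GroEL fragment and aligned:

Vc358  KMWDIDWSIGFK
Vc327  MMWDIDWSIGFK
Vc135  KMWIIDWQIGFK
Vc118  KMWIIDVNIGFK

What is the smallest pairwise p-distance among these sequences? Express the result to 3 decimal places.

0.083

Pairwise Hamming distances:
  Vc358 vs Vc327: 1
  Vc358 vs Vc135: 2
  Vc358 vs Vc118: 3
  Vc327 vs Vc135: 3
  Vc327 vs Vc118: 4
  Vc135 vs Vc118: 2
The smallest is 1 mismatch, between Vc358 and Vc327; p = 1/12 = 0.083.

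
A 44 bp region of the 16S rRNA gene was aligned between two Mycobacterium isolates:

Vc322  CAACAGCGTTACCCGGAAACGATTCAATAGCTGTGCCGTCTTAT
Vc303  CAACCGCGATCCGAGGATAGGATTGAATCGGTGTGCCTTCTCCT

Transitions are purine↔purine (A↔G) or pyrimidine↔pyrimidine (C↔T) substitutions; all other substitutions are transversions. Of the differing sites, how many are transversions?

12

Differing sites — 5:A/C (Tv); 9:T/A (Tv); 11:A/C (Tv); 13:C/G (Tv); 14:C/A (Tv); 18:A/T (Tv); 20:C/G (Tv); 25:C/G (Tv); 29:A/C (Tv); 31:C/G (Tv); 38:G/T (Tv); 42:T/C (Ti); 43:A/C (Tv).
Of the 13 differences, 1 transition and 12 transversions, so the answer is 12.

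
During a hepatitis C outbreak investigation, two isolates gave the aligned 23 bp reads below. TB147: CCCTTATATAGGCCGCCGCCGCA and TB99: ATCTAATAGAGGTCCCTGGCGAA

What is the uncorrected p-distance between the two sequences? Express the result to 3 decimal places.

0.391

Differing sites — 1:C/A; 2:C/T; 5:T/A; 9:T/G; 13:C/T; 15:G/C; 17:C/T; 19:C/G; 22:C/A.
There are 9 differences over 23 sites, so p = 9/23 = 0.391.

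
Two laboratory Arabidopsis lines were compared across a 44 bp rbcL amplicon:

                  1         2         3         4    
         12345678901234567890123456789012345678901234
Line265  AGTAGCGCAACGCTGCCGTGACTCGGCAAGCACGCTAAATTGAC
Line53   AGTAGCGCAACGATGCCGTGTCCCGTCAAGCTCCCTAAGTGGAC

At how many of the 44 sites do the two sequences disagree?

Mismatches occur at site 13 (C/A), site 21 (A/T), site 23 (T/C), site 26 (G/T), site 32 (A/T), site 34 (G/C), site 39 (A/G), site 41 (T/G).
That gives 8 mismatches out of 44 aligned sites, so the Hamming distance is 8.

8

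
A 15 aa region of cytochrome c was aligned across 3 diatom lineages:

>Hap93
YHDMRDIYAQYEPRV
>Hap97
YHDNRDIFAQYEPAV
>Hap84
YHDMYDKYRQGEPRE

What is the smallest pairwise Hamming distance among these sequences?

Pairwise Hamming distances:
  Hap93 vs Hap97: 3
  Hap93 vs Hap84: 5
  Hap97 vs Hap84: 8
The smallest is 3, between Hap93 and Hap97.

3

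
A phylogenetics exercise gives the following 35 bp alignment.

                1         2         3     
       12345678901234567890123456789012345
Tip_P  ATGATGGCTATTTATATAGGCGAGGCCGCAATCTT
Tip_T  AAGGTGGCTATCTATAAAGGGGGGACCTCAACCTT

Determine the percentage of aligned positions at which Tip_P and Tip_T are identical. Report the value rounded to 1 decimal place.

Mismatches occur at site 2 (T/A), site 4 (A/G), site 12 (T/C), site 17 (T/A), site 21 (C/G), site 23 (A/G), site 25 (G/A), site 28 (G/T), site 32 (T/C).
26 of the 35 sites match, so the percent identity is 26/35 × 100 = 74.3%.

74.3%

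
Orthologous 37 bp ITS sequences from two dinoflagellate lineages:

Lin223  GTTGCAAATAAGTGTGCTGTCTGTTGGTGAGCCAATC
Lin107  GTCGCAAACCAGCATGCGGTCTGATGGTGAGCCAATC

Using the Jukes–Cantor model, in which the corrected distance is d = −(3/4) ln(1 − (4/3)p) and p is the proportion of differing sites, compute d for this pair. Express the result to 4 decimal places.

0.2180

Differing sites — 3:T/C; 9:T/C; 10:A/C; 13:T/C; 14:G/A; 18:T/G; 24:T/A.
p = 7/37 = 0.189189.
d = −0.75 · ln(1 − (4/3)·0.189189) = −0.75 · ln(0.747748) = −0.75 · (-0.290689) = 0.2180.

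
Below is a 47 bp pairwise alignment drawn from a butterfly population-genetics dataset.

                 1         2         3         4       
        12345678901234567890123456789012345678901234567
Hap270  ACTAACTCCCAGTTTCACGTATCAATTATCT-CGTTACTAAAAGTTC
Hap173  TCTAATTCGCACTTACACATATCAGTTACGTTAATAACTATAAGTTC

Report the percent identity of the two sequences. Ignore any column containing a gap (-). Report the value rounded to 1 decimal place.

Excluding the 1 gap column leaves 46 comparable sites.
Differing sites — 1:A/T; 6:C/T; 9:C/G; 12:G/C; 15:T/A; 19:G/A; 25:A/G; 29:T/C; 30:C/G; 33:C/A; 34:G/A; 36:T/A; 41:A/T.
33 of the 46 comparable sites match, so the percent identity is 33/46 × 100 = 71.7%.

71.7%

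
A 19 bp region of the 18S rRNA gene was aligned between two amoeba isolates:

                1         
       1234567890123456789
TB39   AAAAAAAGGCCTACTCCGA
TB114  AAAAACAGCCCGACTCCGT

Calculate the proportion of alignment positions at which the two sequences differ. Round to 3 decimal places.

0.211

The sequences differ at positions 6 (A/C), 9 (G/C), 12 (T/G), 19 (A/T).
There are 4 differences over 19 sites, so p = 4/19 = 0.211.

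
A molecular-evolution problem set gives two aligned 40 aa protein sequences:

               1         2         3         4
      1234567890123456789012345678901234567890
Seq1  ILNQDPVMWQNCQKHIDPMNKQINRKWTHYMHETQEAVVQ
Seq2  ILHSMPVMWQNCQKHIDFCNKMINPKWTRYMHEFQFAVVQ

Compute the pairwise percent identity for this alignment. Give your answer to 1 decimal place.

Differing sites — 3:N/H; 4:Q/S; 5:D/M; 18:P/F; 19:M/C; 22:Q/M; 25:R/P; 29:H/R; 34:T/F; 36:E/F.
30 of the 40 sites match, so the percent identity is 30/40 × 100 = 75.0%.

75.0%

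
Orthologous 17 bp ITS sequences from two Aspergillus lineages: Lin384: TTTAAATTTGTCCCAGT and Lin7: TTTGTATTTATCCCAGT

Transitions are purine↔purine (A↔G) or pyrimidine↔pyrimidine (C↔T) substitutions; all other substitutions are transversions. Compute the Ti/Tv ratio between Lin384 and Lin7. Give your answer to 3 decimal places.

Differing sites — 4:A/G (Ti); 5:A/T (Tv); 10:G/A (Ti).
Of the 3 differences, 2 transitions and 1 transversion, so Ti/Tv = 2/1 = 2.000.

2.000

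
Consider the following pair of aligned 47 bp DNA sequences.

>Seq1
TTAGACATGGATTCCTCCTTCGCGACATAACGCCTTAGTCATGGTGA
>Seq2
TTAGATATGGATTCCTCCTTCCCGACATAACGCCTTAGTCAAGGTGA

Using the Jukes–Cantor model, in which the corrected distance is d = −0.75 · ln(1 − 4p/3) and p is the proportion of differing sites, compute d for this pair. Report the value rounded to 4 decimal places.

0.0667

The sequences differ at positions 6 (C/T), 22 (G/C), 42 (T/A).
p = 3/47 = 0.063830.
d = −0.75 · ln(1 − (4/3)·0.063830) = −0.75 · ln(0.914893) = −0.75 · (-0.088948) = 0.0667.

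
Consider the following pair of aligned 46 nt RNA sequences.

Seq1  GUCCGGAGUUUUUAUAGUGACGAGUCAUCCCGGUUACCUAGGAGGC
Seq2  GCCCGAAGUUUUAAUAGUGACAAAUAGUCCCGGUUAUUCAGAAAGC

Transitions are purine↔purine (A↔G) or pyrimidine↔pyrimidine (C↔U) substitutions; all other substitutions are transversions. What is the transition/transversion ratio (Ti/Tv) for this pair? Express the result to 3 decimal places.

5.000

Mismatches occur at site 2 (U↔C, transition), site 6 (G↔A, transition), site 13 (U↔A, transversion), site 22 (G↔A, transition), site 24 (G↔A, transition), site 26 (C↔A, transversion), site 27 (A↔G, transition), site 37 (C↔U, transition), site 38 (C↔U, transition), site 39 (U↔C, transition), site 42 (G↔A, transition), site 44 (G↔A, transition).
Of the 12 differences, 10 transitions and 2 transversions, so Ti/Tv = 10/2 = 5.000.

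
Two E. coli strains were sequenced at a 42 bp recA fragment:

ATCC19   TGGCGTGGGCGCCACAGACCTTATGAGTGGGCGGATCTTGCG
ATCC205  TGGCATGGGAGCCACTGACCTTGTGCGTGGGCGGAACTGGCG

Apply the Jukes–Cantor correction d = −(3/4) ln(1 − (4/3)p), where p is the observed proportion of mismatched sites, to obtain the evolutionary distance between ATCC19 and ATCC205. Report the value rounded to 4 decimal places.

Mismatches occur at site 5 (G↔A), site 10 (C↔A), site 16 (A↔T), site 23 (A↔G), site 26 (A↔C), site 36 (T↔A), site 39 (T↔G).
p = 7/42 = 0.166667.
d = −0.75 · ln(1 − (4/3)·0.166667) = −0.75 · ln(0.777777) = −0.75 · (-0.251315) = 0.1885.

0.1885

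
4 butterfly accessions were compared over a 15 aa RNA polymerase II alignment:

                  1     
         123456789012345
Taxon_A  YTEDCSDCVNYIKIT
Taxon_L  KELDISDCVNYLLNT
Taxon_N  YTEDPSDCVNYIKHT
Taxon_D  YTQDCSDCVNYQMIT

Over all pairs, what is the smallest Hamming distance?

Pairwise Hamming distances:
  Taxon_A vs Taxon_L: 7
  Taxon_A vs Taxon_N: 2
  Taxon_A vs Taxon_D: 3
  Taxon_L vs Taxon_N: 7
  Taxon_L vs Taxon_D: 7
  Taxon_N vs Taxon_D: 5
The smallest is 2, between Taxon_A and Taxon_N.

2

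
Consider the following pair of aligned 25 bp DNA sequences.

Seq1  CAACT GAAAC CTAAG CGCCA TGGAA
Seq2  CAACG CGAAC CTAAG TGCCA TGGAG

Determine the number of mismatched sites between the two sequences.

Differing sites — 5:T/G; 6:G/C; 7:A/G; 16:C/T; 25:A/G.
That gives 5 mismatches out of 25 aligned sites, so the Hamming distance is 5.

5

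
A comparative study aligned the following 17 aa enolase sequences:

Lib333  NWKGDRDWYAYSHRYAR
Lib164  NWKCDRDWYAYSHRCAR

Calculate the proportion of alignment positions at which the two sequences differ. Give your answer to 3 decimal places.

0.118

Mismatches occur at site 4 (G↔C), site 15 (Y↔C).
There are 2 differences over 17 sites, so p = 2/17 = 0.118.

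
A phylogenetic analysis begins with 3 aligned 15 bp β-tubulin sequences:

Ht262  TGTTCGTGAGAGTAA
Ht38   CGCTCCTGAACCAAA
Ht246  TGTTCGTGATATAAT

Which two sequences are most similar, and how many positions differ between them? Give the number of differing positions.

Pairwise Hamming distances:
  Ht262 vs Ht38: 7
  Ht262 vs Ht246: 4
  Ht38 vs Ht246: 7
The smallest is 4, between Ht262 and Ht246.

4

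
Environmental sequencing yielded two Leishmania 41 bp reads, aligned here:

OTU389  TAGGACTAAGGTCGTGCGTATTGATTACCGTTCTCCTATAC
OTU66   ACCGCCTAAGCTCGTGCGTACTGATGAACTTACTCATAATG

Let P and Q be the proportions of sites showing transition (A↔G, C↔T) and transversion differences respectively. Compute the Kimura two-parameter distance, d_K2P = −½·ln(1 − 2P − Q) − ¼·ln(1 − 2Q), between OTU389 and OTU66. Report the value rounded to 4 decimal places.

0.4791

The sequences differ at positions 1 (T/A, transversion), 2 (A/C, transversion), 3 (G/C, transversion), 5 (A/C, transversion), 11 (G/C, transversion), 21 (T/C, transition), 26 (T/G, transversion), 28 (C/A, transversion), 30 (G/T, transversion), 32 (T/A, transversion), 36 (C/A, transversion), 39 (T/A, transversion), 40 (A/T, transversion), 41 (C/G, transversion).
Of the 14 differences, 1 transition and 13 transversions over 41 sites: P = 1/41 = 0.024390, Q = 13/41 = 0.317073.
d = −0.5·ln(0.634147) − 0.25·ln(0.365854) = −0.5·(-0.455474) − 0.25·(-1.005521) = 0.4791.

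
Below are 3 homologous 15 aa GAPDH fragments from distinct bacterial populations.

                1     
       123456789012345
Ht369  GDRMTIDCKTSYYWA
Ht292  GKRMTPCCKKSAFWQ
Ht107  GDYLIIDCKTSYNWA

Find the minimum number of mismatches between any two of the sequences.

Pairwise Hamming distances:
  Ht369 vs Ht292: 7
  Ht369 vs Ht107: 4
  Ht292 vs Ht107: 10
The smallest is 4, between Ht369 and Ht107.

4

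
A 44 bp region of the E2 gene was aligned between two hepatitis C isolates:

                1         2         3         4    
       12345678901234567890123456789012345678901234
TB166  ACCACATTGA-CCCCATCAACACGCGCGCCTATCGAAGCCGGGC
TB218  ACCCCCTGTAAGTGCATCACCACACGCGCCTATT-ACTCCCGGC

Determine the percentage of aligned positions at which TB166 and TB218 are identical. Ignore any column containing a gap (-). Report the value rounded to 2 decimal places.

69.05%

Excluding the 2 gap columns leaves 42 comparable sites.
Mismatches occur at site 4 (A→C), site 6 (A→C), site 8 (T→G), site 9 (G→T), site 12 (C→G), site 13 (C→T), site 14 (C→G), site 20 (A→C), site 24 (G→A), site 34 (C→T), site 37 (A→C), site 38 (G→T), site 41 (G→C).
29 of the 42 comparable sites match, so the percent identity is 29/42 × 100 = 69.05%.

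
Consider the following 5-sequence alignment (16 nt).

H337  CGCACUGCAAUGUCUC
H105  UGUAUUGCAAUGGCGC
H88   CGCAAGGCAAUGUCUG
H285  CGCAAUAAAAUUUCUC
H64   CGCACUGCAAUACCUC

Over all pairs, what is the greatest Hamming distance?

Pairwise Hamming distances:
  H337 vs H105: 5
  H337 vs H88: 3
  H337 vs H285: 4
  H337 vs H64: 2
  H105 vs H88: 7
  H105 vs H285: 8
  H105 vs H64: 6
  H88 vs H285: 5
  H88 vs H64: 5
  H285 vs H64: 5
The largest is 8, between H105 and H285.

8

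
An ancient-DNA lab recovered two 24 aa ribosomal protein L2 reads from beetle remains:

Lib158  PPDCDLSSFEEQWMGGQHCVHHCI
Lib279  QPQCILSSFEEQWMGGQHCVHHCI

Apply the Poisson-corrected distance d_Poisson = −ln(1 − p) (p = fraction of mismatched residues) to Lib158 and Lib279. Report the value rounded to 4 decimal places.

Differing sites — 1:P/Q; 3:D/Q; 5:D/I.
p = 3/24 = 0.125000.
d = −ln(1 − 0.125000) = −ln(0.875000) = 0.1335.

0.1335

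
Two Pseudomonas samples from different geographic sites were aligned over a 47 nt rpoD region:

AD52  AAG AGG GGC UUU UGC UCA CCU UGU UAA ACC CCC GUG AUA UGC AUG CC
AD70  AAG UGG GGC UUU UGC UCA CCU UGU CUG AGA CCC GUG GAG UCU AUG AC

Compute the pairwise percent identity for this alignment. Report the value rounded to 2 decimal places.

Differing sites — 4:A/U; 25:U/C; 26:A/U; 27:A/G; 29:C/G; 30:C/A; 37:A/G; 38:U/A; 39:A/G; 41:G/C; 42:C/U; 46:C/A.
35 of the 47 sites match, so the percent identity is 35/47 × 100 = 74.47%.

74.47%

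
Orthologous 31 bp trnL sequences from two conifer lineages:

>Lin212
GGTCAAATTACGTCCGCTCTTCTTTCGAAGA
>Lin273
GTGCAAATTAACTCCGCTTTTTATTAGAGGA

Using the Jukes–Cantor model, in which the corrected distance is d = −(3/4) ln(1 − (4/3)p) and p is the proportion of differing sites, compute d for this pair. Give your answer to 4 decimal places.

Mismatches occur at site 2 (G→T), site 3 (T→G), site 11 (C→A), site 12 (G→C), site 19 (C→T), site 22 (C→T), site 23 (T→A), site 26 (C→A), site 29 (A→G).
p = 9/31 = 0.290323.
d = −0.75 · ln(1 − (4/3)·0.290323) = −0.75 · ln(0.612903) = −0.75 · (-0.489549) = 0.3672.

0.3672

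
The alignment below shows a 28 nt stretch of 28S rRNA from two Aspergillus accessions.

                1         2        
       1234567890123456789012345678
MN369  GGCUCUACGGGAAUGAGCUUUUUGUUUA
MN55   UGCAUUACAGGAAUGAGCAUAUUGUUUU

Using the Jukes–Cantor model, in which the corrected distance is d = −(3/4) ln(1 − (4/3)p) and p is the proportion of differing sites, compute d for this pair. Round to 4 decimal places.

Differing sites — 1:G/U; 4:U/A; 5:C/U; 9:G/A; 19:U/A; 21:U/A; 28:A/U.
p = 7/28 = 0.250000.
d = −0.75 · ln(1 − (4/3)·0.250000) = −0.75 · ln(0.666667) = −0.75 · (-0.405465) = 0.3041.

0.3041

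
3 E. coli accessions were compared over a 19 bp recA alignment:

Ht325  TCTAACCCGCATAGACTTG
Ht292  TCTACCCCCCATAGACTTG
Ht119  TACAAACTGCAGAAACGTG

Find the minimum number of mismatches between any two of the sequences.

2

Pairwise Hamming distances:
  Ht325 vs Ht292: 2
  Ht325 vs Ht119: 7
  Ht292 vs Ht119: 9
The smallest is 2, between Ht325 and Ht292.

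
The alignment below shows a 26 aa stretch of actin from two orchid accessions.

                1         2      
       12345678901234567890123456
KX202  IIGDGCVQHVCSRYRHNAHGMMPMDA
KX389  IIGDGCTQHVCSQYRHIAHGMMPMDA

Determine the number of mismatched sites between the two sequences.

Differing sites — 7:V/T; 13:R/Q; 17:N/I.
That gives 3 mismatches out of 26 aligned sites, so the Hamming distance is 3.

3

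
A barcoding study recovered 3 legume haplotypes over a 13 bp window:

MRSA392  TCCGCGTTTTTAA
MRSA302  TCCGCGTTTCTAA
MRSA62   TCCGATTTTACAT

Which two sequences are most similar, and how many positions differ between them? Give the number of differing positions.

Pairwise Hamming distances:
  MRSA392 vs MRSA302: 1
  MRSA392 vs MRSA62: 5
  MRSA302 vs MRSA62: 5
The smallest is 1, between MRSA392 and MRSA302.

1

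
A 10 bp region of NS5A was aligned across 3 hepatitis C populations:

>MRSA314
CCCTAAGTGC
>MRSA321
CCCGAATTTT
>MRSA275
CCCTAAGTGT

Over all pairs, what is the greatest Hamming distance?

Pairwise Hamming distances:
  MRSA314 vs MRSA321: 4
  MRSA314 vs MRSA275: 1
  MRSA321 vs MRSA275: 3
The largest is 4, between MRSA314 and MRSA321.

4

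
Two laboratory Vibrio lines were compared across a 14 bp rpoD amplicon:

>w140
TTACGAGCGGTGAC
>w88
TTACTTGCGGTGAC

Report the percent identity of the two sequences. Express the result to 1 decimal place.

Differing sites — 5:G/T; 6:A/T.
12 of the 14 sites match, so the percent identity is 12/14 × 100 = 85.7%.

85.7%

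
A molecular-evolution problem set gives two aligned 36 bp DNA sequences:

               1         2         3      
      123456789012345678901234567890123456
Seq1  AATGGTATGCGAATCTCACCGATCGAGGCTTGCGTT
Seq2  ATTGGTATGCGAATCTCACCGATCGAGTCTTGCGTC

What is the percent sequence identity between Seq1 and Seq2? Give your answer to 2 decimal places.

91.67%

Differing sites — 2:A/T; 28:G/T; 36:T/C.
33 of the 36 sites match, so the percent identity is 33/36 × 100 = 91.67%.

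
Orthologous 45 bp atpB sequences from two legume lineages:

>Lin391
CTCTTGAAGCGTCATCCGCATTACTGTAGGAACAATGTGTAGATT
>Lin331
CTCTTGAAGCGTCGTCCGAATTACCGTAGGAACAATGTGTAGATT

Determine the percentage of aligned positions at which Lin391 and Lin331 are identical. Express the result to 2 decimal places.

93.33%

Mismatches occur at site 14 (A/G), site 19 (C/A), site 25 (T/C).
42 of the 45 sites match, so the percent identity is 42/45 × 100 = 93.33%.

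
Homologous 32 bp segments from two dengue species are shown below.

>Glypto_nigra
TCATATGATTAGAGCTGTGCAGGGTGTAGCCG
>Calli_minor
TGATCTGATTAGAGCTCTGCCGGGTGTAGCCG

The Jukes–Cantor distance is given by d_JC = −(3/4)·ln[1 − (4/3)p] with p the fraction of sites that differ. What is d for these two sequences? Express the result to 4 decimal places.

0.1367

Differing sites — 2:C/G; 5:A/C; 17:G/C; 21:A/C.
p = 4/32 = 0.125000.
d = −0.75 · ln(1 − (4/3)·0.125000) = −0.75 · ln(0.833333) = −0.75 · (-0.182322) = 0.1367.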